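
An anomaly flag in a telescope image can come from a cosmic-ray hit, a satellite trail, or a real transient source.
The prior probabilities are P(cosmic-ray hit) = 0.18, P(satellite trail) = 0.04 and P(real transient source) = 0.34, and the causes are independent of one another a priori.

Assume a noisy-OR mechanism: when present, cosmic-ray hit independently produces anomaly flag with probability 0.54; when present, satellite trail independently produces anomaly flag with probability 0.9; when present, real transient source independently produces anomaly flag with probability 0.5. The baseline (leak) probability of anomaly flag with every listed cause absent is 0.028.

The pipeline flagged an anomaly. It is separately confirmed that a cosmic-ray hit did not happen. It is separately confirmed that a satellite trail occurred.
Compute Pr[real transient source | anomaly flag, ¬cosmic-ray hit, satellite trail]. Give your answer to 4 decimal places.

Pr[real transient source | anomaly flag, ¬cosmic-ray hit, satellite trail] ≈ 0.3519

Under noisy-OR, P(anomaly flag | causes) = 1 − (1−0.028)·∏(1−qᵢ) over the active causes.
By total probability over both values of real transient source:
  P(anomaly flag | ¬cosmic-ray hit, satellite trail) = 0.9028×0.66 + 0.9514×0.34
        = 0.595848 + 0.323476 = 0.919324
The terms with real transient source present sum to 0.323476, so
  P(real transient source | anomaly flag, ¬cosmic-ray hit, satellite trail) = 0.323476 / 0.919324 ≈ 0.3519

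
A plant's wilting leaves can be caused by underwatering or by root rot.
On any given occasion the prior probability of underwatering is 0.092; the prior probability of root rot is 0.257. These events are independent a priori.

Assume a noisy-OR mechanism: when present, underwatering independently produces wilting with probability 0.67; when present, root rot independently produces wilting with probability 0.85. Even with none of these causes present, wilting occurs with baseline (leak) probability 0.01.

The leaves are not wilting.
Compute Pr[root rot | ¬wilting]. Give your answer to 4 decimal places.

Under noisy-OR, P(wilting | causes) = 1 − (1−0.01)·∏(1−qᵢ) over the active causes.
Numerator (weight on configurations with root rot): 0.034653 + 0.001159 = 0.035812
The normalizing constant is 0.99*0.908*0.743 + 0.1485*0.908*0.257 + 0.3267*0.092*0.743 + 0.049005*0.092*0.257 = 0.726042
P(root rot | ¬wilting) = 0.035812/0.726042 ≈ 0.0493

Pr[root rot | ¬wilting] ≈ 0.0493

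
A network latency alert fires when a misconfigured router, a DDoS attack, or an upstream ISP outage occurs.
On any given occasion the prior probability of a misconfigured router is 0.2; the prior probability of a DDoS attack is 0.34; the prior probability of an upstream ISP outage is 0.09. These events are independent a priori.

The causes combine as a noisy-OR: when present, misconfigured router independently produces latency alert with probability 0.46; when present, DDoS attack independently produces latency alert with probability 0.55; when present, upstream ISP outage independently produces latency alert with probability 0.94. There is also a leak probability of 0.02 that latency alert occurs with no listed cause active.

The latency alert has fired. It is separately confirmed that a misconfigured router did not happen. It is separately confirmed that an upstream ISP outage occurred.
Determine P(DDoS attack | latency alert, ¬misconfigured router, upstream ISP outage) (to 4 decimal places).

P(DDoS attack | latency alert, ¬misconfigured router, upstream ISP outage) ≈ 0.3476

Under noisy-OR, P(latency alert | causes) = 1 − (1−0.02)·∏(1−qᵢ) over the active causes.
Sum P(latency alert|·) weighted by the priors over both values of DDoS attack:
  P(latency alert | ¬misconfigured router, upstream ISP outage) = 0.9412*0.66 + 0.97354*0.34
        = 0.621192 + 0.331004 = 0.952196
The terms with DDoS attack present sum to 0.331004, so
  P(DDoS attack | latency alert, ¬misconfigured router, upstream ISP outage) = 0.331004 / 0.952196 ≈ 0.3476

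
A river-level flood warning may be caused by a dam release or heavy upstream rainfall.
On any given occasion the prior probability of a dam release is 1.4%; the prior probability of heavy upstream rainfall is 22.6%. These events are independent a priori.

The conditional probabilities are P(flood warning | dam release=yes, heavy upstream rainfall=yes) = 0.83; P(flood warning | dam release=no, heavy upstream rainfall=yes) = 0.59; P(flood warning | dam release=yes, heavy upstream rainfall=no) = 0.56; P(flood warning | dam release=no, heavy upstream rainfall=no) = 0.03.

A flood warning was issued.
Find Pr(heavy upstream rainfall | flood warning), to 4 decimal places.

Pr(heavy upstream rainfall | flood warning) ≈ 0.8224

Weight on heavy upstream rainfall=true, given the evidence: 0.131473 + 0.002626 = 0.134099
Denominator P(flood warning): 0.03*0.986*0.774 + 0.59*0.986*0.226 + 0.56*0.014*0.774 + 0.83*0.014*0.226 = 0.163062
P(heavy upstream rainfall | flood warning) = 0.134099/0.163062 ≈ 0.8224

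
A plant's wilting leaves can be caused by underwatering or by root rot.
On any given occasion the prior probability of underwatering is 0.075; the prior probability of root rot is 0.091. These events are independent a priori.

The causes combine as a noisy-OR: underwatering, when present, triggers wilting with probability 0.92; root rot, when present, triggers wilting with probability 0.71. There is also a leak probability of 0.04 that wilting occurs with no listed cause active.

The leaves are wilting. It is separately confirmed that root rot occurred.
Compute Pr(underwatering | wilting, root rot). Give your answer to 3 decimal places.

Pr(underwatering | wilting, root rot) ≈ 0.099

Under noisy-OR, P(wilting | causes) = 1 − (1−0.04)·∏(1−qᵢ) over the active causes.
Weight on underwatering=true, given the evidence: 0.977728*0.075 = 0.073330
Denominator P(wilting | root rot): 0.7216*0.925 + 0.977728*0.075 = 0.740810
Posterior = 0.073330 / 0.740810 ≈ 0.099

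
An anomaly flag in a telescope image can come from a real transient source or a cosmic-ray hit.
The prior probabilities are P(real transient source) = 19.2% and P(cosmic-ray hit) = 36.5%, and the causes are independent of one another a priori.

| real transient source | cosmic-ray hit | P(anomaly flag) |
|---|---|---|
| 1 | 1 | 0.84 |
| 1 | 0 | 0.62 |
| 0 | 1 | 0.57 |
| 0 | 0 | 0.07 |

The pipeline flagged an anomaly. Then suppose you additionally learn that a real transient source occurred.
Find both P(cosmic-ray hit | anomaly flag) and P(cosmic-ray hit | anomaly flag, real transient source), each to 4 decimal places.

Numerator (weight on configurations with cosmic-ray hit): 0.168104 + 0.058867 = 0.226971
Normalizer over all consistent configurations: 0.07×0.808×0.635 + 0.57×0.808×0.365 + 0.62×0.192×0.635 + 0.84×0.192×0.365 = 0.338477
Posterior = 0.226971 / 0.338477 ≈ 0.6706

With the extra evidence:
P(anomaly flag | real transient source) = 0.62*0.635 + 0.84*0.365 = 0.393700 + 0.306600 = 0.700300
Of this, 0.306600 comes from 0.84*0.365 (the cosmic-ray hit=true cases).
So P(cosmic-ray hit | anomaly flag, real transient source) = 0.306600/0.700300 ≈ 0.4378.

P(cosmic-ray hit | anomaly flag) ≈ 0.6706; P(cosmic-ray hit | anomaly flag, real transient source) ≈ 0.4378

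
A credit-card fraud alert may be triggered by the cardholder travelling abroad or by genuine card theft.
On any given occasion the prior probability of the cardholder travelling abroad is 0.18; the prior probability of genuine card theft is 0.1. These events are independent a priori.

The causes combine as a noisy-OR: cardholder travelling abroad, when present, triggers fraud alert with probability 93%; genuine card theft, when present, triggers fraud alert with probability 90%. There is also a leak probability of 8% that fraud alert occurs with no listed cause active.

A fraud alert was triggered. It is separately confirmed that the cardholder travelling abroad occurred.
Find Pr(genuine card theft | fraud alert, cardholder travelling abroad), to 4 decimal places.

Pr(genuine card theft | fraud alert, cardholder travelling abroad) ≈ 0.1055

Under noisy-OR, P(fraud alert | causes) = 1 − (1−0.08)·∏(1−qᵢ) over the active causes.
P(fraud alert | cardholder travelling abroad) = 0.9356×0.9 + 0.99356×0.1 = 0.842040 + 0.099356 = 0.941396
Restricting to configurations with genuine card theft present: 0.99356×0.1 = 0.099356.
Hence the posterior is 0.099356/0.941396 ≈ 0.1055.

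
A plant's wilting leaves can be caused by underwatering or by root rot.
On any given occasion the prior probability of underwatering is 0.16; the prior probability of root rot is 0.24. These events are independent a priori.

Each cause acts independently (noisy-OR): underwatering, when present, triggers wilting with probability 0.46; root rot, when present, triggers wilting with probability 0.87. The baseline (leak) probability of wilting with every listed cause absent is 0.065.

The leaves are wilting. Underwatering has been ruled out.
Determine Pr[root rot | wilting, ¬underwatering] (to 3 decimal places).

Pr[root rot | wilting, ¬underwatering] ≈ 0.810

Under noisy-OR, P(wilting | causes) = 1 − (1−0.065)·∏(1−qᵢ) over the active causes.
For the numerator, keep only root rot=true terms: 0.87845·0.24 = 0.210828
The normalizing constant is 0.065·0.76 + 0.87845·0.24 = 0.260228
Posterior = 0.210828 / 0.260228 ≈ 0.810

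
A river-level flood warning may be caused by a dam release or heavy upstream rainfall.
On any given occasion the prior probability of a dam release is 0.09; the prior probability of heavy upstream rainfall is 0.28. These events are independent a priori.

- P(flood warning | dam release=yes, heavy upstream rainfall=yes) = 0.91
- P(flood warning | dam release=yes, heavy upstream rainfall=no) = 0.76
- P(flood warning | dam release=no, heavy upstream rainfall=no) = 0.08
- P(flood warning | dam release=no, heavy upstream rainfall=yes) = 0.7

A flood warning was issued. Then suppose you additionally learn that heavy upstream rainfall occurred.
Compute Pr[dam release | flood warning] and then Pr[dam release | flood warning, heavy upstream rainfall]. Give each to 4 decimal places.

For the numerator, keep only dam release=true terms: 0.049248 + 0.022932 = 0.072180
Denominator P(flood warning): 0.08*0.91*0.72 + 0.7*0.91*0.28 + 0.76*0.09*0.72 + 0.91*0.09*0.28 = 0.302956
P(dam release | flood warning) = 0.072180/0.302956 ≈ 0.2383

With the extra evidence:
Numerator (weight on configurations with dam release): 0.91×0.09 = 0.081900
The normalizing constant is 0.7×0.91 + 0.91×0.09 = 0.718900
P(dam release | flood warning, heavy upstream rainfall) = 0.081900/0.718900 ≈ 0.1139
This is intercausal reasoning (explaining away): once heavy upstream rainfall accounts for the flood warning, dam release becomes less likely.

Pr[dam release | flood warning] ≈ 0.2383; Pr[dam release | flood warning, heavy upstream rainfall] ≈ 0.1139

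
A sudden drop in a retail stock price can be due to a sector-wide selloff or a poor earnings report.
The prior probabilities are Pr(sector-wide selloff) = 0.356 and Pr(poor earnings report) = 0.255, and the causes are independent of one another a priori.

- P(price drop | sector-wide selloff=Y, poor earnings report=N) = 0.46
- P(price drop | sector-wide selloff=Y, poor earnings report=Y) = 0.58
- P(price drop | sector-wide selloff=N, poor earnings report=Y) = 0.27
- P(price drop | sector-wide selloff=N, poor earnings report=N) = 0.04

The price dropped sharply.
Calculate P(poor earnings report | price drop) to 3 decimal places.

P(poor earnings report | price drop) ≈ 0.407

Enumerate the 4 (sector-wide selloff, poor earnings report) configurations and weight by the priors:
  P(price drop) = 0.04*0.644*0.745 + 0.27*0.644*0.255 + 0.46*0.356*0.745 + 0.58*0.356*0.255
        = 0.019191 + 0.044339 + 0.122001 + 0.052652 = 0.238183
Keeping only the poor earnings report-present terms gives 0.096991, so
  P(poor earnings report | price drop) = 0.096991 / 0.238183 ≈ 0.407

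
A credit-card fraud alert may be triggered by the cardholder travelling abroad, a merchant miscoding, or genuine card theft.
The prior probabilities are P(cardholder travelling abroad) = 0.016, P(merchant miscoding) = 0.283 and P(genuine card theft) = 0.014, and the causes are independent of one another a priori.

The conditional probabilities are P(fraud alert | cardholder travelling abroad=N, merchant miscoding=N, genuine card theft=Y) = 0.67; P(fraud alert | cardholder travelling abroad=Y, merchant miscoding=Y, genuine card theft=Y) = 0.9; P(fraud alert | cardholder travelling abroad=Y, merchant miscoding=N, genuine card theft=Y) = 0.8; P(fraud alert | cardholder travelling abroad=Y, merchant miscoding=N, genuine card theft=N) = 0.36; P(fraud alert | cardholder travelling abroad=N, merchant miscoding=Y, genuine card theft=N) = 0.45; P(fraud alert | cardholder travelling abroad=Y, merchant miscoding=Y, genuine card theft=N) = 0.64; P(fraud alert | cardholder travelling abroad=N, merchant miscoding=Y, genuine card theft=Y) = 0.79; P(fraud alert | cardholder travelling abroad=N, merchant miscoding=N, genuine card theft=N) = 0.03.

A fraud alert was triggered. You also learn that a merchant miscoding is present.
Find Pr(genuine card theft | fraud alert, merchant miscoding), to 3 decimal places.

Pr(genuine card theft | fraud alert, merchant miscoding) ≈ 0.024

Numerator (weight on configurations with genuine card theft): 0.010883 + 0.000202 = 0.011085
Normalizer over all consistent configurations: 0.45·0.984·0.986 + 0.79·0.984·0.014 + 0.64·0.016·0.986 + 0.9·0.016·0.014 = 0.457783
Posterior = 0.011085 / 0.457783 ≈ 0.024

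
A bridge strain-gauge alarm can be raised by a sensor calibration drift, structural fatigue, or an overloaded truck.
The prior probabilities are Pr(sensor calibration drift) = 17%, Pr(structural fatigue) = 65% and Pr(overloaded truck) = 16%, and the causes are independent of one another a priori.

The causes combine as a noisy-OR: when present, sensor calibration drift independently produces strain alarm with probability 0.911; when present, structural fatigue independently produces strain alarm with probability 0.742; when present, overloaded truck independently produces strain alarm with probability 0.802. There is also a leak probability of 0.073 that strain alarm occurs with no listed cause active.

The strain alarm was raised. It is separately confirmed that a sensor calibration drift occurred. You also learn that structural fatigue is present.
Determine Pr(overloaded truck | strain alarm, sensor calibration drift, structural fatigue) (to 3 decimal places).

Under noisy-OR, P(strain alarm | causes) = 1 − (1−0.073)·∏(1−qᵢ) over the active causes.
Enumerate both values of overloaded truck and weight by the priors:
  P(strain alarm | sensor calibration drift, structural fatigue) = 0.978714*0.84 + 0.995785*0.16
        = 0.822120 + 0.159326 = 0.981446
Configurations with overloaded truck contribute 0.159326, so
  P(overloaded truck | strain alarm, sensor calibration drift, structural fatigue) = 0.159326 / 0.981446 ≈ 0.162

Pr(overloaded truck | strain alarm, sensor calibration drift, structural fatigue) ≈ 0.162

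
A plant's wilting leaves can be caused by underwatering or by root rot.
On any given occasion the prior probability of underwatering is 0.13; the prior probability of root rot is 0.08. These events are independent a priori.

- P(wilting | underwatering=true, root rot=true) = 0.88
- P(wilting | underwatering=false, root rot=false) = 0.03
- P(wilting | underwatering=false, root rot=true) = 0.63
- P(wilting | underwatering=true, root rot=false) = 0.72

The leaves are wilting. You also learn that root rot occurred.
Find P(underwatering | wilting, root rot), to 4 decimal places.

P(underwatering | wilting, root rot) ≈ 0.1727

By total probability over both values of underwatering:
  P(wilting | root rot) = 0.63*0.87 + 0.88*0.13
        = 0.548100 + 0.114400 = 0.662500
Configurations with underwatering contribute 0.114400, so
  P(underwatering | wilting, root rot) = 0.114400 / 0.662500 ≈ 0.1727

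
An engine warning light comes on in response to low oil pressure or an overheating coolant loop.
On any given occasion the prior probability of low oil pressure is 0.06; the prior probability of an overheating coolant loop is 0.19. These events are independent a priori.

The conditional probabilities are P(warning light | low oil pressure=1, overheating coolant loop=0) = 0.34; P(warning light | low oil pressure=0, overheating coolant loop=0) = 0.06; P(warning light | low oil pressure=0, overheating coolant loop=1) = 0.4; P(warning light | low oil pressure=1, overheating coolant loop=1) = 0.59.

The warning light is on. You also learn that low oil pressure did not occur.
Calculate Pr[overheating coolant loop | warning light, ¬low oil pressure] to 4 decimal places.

Enumerate both values of overheating coolant loop and weight by the priors:
  P(warning light | ¬low oil pressure) = 0.06×0.81 + 0.4×0.19
        = 0.048600 + 0.076000 = 0.124600
Configurations with overheating coolant loop contribute 0.076000, so
  P(overheating coolant loop | warning light, ¬low oil pressure) = 0.076000 / 0.124600 ≈ 0.6100

Pr[overheating coolant loop | warning light, ¬low oil pressure] ≈ 0.6100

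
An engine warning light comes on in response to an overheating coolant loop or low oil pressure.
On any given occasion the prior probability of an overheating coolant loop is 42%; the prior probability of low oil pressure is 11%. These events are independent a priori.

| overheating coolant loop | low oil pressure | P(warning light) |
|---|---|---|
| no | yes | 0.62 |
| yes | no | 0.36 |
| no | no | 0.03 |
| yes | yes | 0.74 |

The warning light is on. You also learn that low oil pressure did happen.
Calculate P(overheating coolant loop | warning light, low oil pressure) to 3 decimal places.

P(overheating coolant loop | warning light, low oil pressure) ≈ 0.464

P(warning light | low oil pressure) = 0.62·0.58 + 0.74·0.42 = 0.359600 + 0.310800 = 0.670400
Of this, 0.310800 comes from 0.74·0.42 (the overheating coolant loop=true cases).
P(overheating coolant loop | warning light, low oil pressure) = 0.310800 / 0.670400 ≈ 0.464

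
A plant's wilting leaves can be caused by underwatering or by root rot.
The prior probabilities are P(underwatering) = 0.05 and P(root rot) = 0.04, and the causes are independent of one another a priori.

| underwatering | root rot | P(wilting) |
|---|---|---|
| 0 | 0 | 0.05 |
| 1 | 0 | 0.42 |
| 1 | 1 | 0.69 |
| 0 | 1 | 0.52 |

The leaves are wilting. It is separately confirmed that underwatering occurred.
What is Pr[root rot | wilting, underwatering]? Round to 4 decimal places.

Enumerate both values of root rot and weight by the priors:
  P(wilting | underwatering) = 0.42·0.96 + 0.69·0.04
        = 0.403200 + 0.027600 = 0.430800
Keeping only the root rot-present terms gives 0.027600, so
  P(root rot | wilting, underwatering) = 0.027600 / 0.430800 ≈ 0.0641

Pr[root rot | wilting, underwatering] ≈ 0.0641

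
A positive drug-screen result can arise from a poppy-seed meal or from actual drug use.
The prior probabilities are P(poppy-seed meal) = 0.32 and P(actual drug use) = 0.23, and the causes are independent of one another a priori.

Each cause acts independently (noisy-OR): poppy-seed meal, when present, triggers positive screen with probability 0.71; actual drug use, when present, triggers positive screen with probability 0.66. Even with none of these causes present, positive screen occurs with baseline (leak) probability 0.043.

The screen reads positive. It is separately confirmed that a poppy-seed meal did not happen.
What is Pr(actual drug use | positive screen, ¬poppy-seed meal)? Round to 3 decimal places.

Under noisy-OR, P(positive screen | causes) = 1 − (1−0.043)·∏(1−qᵢ) over the active causes.
Sum P(positive screen|·) weighted by the priors over both values of actual drug use:
  P(positive screen | ¬poppy-seed meal) = 0.043×0.77 + 0.67462×0.23
        = 0.033110 + 0.155163 = 0.188273
Keeping only the actual drug use-present terms gives 0.155163, so
  P(actual drug use | positive screen, ¬poppy-seed meal) = 0.155163 / 0.188273 ≈ 0.824

Pr(actual drug use | positive screen, ¬poppy-seed meal) ≈ 0.824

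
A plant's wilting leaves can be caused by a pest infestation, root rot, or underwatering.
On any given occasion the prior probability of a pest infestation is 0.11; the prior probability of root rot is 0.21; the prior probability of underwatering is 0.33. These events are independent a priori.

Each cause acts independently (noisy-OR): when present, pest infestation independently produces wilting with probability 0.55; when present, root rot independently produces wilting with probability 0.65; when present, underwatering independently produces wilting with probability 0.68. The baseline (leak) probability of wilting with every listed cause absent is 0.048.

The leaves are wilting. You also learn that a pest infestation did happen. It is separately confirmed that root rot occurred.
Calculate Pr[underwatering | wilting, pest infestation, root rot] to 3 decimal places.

Under noisy-OR, P(wilting | causes) = 1 − (1−0.048)·∏(1−qᵢ) over the active causes.
For the numerator, keep only underwatering=true terms: 0.952019*0.33 = 0.314166
Normalizer over all consistent configurations: 0.85006*0.67 + 0.952019*0.33 = 0.883706
P(underwatering | wilting, pest infestation, root rot) = 0.314166/0.883706 ≈ 0.356

Pr[underwatering | wilting, pest infestation, root rot] ≈ 0.356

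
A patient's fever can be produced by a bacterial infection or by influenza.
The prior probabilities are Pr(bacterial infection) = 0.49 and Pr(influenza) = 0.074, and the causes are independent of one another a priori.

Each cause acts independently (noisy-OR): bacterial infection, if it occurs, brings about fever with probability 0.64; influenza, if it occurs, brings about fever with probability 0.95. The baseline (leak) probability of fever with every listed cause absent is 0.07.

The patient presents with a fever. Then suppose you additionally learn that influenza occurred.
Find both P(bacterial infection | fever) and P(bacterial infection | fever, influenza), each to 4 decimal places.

P(bacterial infection | fever) ≈ 0.8302; P(bacterial infection | fever, influenza) ≈ 0.4977

Under noisy-OR, P(fever | causes) = 1 − (1−0.07)·∏(1−qᵢ) over the active causes.
P(fever) = 0.07*0.51*0.926 + 0.9535*0.51*0.074 + 0.6652*0.49*0.926 + 0.98326*0.49*0.074 = 0.033058 + 0.035985 + 0.301828 + 0.035653 = 0.406524
The bacterial infection-present share is 0.301828 + 0.035653 = 0.337481.
P(bacterial infection | fever) = 0.337481 / 0.406524 ≈ 0.8302

Now also conditioning on influenza=true:
P(fever | influenza) = 0.9535·0.51 + 0.98326·0.49 = 0.486285 + 0.481797 = 0.968082
Of this, 0.481797 comes from 0.98326·0.49 (the bacterial infection=true cases).
So P(bacterial infection | fever, influenza) = 0.481797/0.968082 ≈ 0.4977.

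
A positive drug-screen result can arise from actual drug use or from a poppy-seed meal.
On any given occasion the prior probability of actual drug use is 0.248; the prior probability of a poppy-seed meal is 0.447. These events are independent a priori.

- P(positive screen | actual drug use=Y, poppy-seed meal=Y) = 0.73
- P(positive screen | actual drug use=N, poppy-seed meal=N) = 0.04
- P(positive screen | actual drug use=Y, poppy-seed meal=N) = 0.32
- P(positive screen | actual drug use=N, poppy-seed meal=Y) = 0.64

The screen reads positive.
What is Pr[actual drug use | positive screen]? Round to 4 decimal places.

Sum P(positive screen|·) weighted by the priors over the 4 (actual drug use, poppy-seed meal) configurations:
  P(positive screen) = 0.04·0.752·0.553 + 0.64·0.752·0.447 + 0.32·0.248·0.553 + 0.73·0.248·0.447
        = 0.016634 + 0.215132 + 0.043886 + 0.080925 = 0.356577
The terms with actual drug use present sum to 0.124811, so
  P(actual drug use | positive screen) = 0.124811 / 0.356577 ≈ 0.3500

Pr[actual drug use | positive screen] ≈ 0.3500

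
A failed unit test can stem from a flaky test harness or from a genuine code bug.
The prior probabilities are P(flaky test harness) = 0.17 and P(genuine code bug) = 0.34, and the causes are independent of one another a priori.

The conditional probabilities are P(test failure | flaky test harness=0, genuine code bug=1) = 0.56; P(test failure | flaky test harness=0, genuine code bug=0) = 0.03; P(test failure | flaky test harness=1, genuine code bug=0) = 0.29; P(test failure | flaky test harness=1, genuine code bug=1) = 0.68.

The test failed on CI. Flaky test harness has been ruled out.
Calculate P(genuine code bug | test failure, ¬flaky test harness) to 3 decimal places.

Weight on genuine code bug=true, given the evidence: 0.56·0.34 = 0.190400
Normalizer over all consistent configurations: 0.03·0.66 + 0.56·0.34 = 0.210200
P(genuine code bug | test failure, ¬flaky test harness) = 0.190400/0.210200 ≈ 0.906

P(genuine code bug | test failure, ¬flaky test harness) ≈ 0.906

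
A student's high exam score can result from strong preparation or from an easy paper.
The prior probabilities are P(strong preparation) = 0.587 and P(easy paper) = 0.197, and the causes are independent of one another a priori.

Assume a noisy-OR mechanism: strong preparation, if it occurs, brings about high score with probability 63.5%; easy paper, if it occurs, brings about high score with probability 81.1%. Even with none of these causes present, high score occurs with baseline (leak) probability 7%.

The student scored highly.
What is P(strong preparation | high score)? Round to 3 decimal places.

P(strong preparation | high score) ≈ 0.823

Under noisy-OR, P(high score | causes) = 1 − (1−0.07)·∏(1−qᵢ) over the active causes.
Sum P(high score|·) weighted by the priors over the 4 (strong preparation, easy paper) configurations:
  P(high score) = 0.07×0.413×0.803 + 0.82423×0.413×0.197 + 0.66055×0.587×0.803 + 0.935844×0.587×0.197
        = 0.023215 + 0.067060 + 0.311358 + 0.108220 = 0.509853
The terms with strong preparation present sum to 0.419578, so
  P(strong preparation | high score) = 0.419578 / 0.509853 ≈ 0.823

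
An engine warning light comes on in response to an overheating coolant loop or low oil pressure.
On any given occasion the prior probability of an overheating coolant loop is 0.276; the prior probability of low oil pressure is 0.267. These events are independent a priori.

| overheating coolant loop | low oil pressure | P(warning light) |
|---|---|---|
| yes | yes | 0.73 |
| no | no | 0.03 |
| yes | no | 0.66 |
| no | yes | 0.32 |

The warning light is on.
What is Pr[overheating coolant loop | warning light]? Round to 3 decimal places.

Numerator (weight on configurations with overheating coolant loop): 0.133523 + 0.053795 = 0.187318
The normalizing constant is 0.03*0.724*0.733 + 0.32*0.724*0.267 + 0.66*0.276*0.733 + 0.73*0.276*0.267 = 0.265098
Posterior = 0.187318 / 0.265098 ≈ 0.707

Pr[overheating coolant loop | warning light] ≈ 0.707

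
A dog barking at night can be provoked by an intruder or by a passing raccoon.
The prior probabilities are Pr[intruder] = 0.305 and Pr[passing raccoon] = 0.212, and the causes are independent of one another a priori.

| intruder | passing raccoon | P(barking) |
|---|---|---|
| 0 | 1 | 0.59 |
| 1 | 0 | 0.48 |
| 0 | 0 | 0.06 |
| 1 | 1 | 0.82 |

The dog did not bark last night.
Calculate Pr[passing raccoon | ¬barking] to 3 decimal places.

Weight on passing raccoon=true, given the evidence: 0.060409 + 0.011639 = 0.072048
Normalizer over all consistent configurations: 0.94*0.695*0.788 + 0.41*0.695*0.212 + 0.52*0.305*0.788 + 0.18*0.305*0.212 = 0.711825
P(passing raccoon | ¬barking) = 0.072048/0.711825 ≈ 0.101

Pr[passing raccoon | ¬barking] ≈ 0.101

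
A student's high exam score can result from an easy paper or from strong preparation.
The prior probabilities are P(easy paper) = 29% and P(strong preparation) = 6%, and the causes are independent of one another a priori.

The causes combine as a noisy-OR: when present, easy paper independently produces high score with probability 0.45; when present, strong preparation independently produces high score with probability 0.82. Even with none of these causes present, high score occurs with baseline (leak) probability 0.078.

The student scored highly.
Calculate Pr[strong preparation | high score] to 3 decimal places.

Under noisy-OR, P(high score | causes) = 1 − (1−0.078)·∏(1−qᵢ) over the active causes.
For the numerator, keep only strong preparation=true terms: 0.035530 + 0.015812 = 0.051342
Denominator P(high score): 0.078×0.71×0.94 + 0.83404×0.71×0.06 + 0.4929×0.29×0.94 + 0.908722×0.29×0.06 = 0.237764
P(strong preparation | high score) = 0.051342/0.237764 ≈ 0.216

Pr[strong preparation | high score] ≈ 0.216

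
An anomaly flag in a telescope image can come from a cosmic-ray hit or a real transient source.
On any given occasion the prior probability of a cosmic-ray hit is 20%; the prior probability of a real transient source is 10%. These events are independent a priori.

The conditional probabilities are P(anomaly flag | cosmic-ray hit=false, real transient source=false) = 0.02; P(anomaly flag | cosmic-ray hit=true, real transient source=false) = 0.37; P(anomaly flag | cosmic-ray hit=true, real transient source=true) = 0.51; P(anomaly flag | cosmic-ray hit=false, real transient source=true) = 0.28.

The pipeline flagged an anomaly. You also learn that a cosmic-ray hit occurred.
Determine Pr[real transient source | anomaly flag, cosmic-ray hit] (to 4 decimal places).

For the numerator, keep only real transient source=true terms: 0.51·0.1 = 0.051000
The normalizing constant is 0.37·0.9 + 0.51·0.1 = 0.384000
P(real transient source | anomaly flag, cosmic-ray hit) = 0.051000/0.384000 ≈ 0.1328

Pr[real transient source | anomaly flag, cosmic-ray hit] ≈ 0.1328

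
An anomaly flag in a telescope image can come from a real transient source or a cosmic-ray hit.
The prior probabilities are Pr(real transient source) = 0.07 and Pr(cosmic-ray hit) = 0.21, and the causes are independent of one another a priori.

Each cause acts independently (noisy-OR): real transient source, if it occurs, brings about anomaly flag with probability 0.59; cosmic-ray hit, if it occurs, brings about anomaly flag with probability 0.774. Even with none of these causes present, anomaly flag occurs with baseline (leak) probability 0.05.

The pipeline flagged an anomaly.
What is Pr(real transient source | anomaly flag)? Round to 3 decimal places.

Under noisy-OR, P(anomaly flag | causes) = 1 − (1−0.05)·∏(1−qᵢ) over the active causes.
By total probability over the 4 (real transient source, cosmic-ray hit) configurations:
  P(anomaly flag) = 0.05·0.93·0.79 + 0.7853·0.93·0.21 + 0.6105·0.07·0.79 + 0.911973·0.07·0.21
        = 0.036735 + 0.153369 + 0.033761 + 0.013406 = 0.237271
Configurations with real transient source contribute 0.047167, so
  P(real transient source | anomaly flag) = 0.047167 / 0.237271 ≈ 0.199

Pr(real transient source | anomaly flag) ≈ 0.199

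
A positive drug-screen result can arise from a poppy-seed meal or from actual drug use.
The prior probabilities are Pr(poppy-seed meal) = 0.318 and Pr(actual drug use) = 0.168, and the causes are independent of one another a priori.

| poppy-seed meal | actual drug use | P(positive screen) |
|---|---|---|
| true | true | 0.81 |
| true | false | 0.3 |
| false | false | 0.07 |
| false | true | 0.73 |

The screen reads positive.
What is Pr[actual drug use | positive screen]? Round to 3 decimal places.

Pr[actual drug use | positive screen] ≈ 0.516

P(positive screen) = 0.07*0.682*0.832 + 0.73*0.682*0.168 + 0.3*0.318*0.832 + 0.81*0.318*0.168 = 0.039720 + 0.083640 + 0.079373 + 0.043273 = 0.246006
Restricting to configurations with actual drug use present: 0.083640 + 0.043273 = 0.126913.
So P(actual drug use | positive screen) = 0.126913/0.246006 ≈ 0.516.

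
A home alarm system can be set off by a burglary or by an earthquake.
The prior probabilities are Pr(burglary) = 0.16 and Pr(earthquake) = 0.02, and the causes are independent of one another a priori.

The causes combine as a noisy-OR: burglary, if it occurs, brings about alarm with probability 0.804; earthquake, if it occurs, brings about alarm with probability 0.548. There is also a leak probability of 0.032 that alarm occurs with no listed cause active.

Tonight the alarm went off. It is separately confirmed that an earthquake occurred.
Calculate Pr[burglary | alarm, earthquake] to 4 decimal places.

Pr[burglary | alarm, earthquake] ≈ 0.2364

Under noisy-OR, P(alarm | causes) = 1 − (1−0.032)·∏(1−qᵢ) over the active causes.
Sum P(alarm|·) weighted by the priors over both values of burglary:
  P(alarm | earthquake) = 0.562464·0.84 + 0.914243·0.16
        = 0.472470 + 0.146279 = 0.618749
Configurations with burglary contribute 0.146279, so
  P(burglary | alarm, earthquake) = 0.146279 / 0.618749 ≈ 0.2364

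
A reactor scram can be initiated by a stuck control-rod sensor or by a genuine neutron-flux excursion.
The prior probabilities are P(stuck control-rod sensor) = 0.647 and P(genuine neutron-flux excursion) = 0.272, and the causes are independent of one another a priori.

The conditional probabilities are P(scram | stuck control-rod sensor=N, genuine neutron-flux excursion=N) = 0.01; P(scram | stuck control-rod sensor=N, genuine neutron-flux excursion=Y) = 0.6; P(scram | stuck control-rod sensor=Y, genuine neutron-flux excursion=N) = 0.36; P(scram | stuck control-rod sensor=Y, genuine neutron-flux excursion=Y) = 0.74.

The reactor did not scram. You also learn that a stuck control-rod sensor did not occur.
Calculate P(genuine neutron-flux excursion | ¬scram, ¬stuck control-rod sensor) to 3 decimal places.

For the numerator, keep only genuine neutron-flux excursion=true terms: 0.4·0.272 = 0.108800
Normalizer over all consistent configurations: 0.99·0.728 + 0.4·0.272 = 0.829520
Posterior = 0.108800 / 0.829520 ≈ 0.131

P(genuine neutron-flux excursion | ¬scram, ¬stuck control-rod sensor) ≈ 0.131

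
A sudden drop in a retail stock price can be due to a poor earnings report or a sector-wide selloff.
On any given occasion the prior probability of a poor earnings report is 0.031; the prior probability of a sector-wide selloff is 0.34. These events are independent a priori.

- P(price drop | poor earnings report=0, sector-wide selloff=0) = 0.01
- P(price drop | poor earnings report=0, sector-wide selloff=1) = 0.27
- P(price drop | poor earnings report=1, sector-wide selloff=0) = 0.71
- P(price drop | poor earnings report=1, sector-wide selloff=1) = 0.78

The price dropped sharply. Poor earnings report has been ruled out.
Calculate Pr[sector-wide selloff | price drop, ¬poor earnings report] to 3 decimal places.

P(price drop | ¬poor earnings report) = 0.01×0.66 + 0.27×0.34 = 0.006600 + 0.091800 = 0.098400
Of this, 0.091800 comes from 0.27×0.34 (the sector-wide selloff=true cases).
Hence the posterior is 0.091800/0.098400 ≈ 0.933.

Pr[sector-wide selloff | price drop, ¬poor earnings report] ≈ 0.933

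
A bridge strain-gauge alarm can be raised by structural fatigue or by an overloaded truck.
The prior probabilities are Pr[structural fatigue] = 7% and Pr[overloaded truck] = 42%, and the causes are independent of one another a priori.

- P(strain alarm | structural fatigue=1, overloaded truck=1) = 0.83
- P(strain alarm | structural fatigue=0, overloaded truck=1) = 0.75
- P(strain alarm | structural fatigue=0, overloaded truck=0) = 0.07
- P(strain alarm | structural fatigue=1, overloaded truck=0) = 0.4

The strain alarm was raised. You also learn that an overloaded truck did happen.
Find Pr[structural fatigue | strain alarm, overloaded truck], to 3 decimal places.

Pr[structural fatigue | strain alarm, overloaded truck] ≈ 0.077

Enumerate both values of structural fatigue and weight by the priors:
  P(strain alarm | overloaded truck) = 0.75·0.93 + 0.83·0.07
        = 0.697500 + 0.058100 = 0.755600
The terms with structural fatigue present sum to 0.058100, so
  P(structural fatigue | strain alarm, overloaded truck) = 0.058100 / 0.755600 ≈ 0.077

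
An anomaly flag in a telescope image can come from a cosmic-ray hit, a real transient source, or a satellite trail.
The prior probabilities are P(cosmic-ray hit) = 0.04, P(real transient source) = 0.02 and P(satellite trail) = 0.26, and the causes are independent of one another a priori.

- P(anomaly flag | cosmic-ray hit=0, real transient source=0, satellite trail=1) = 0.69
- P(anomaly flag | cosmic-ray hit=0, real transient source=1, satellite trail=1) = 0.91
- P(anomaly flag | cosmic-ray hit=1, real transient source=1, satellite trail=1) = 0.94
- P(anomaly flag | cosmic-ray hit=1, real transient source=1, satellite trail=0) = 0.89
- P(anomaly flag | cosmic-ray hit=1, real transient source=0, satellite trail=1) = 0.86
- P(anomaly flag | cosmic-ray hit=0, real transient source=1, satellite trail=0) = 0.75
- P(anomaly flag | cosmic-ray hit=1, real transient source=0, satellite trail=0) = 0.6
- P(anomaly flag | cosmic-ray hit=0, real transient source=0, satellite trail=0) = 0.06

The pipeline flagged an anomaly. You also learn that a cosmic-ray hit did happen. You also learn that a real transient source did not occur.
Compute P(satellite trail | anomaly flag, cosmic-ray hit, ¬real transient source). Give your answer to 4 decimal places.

P(satellite trail | anomaly flag, cosmic-ray hit, ¬real transient source) ≈ 0.3349

For the numerator, keep only satellite trail=true terms: 0.86·0.26 = 0.223600
The normalizing constant is 0.6·0.74 + 0.86·0.26 = 0.667600
P(satellite trail | anomaly flag, cosmic-ray hit, ¬real transient source) = 0.223600/0.667600 ≈ 0.3349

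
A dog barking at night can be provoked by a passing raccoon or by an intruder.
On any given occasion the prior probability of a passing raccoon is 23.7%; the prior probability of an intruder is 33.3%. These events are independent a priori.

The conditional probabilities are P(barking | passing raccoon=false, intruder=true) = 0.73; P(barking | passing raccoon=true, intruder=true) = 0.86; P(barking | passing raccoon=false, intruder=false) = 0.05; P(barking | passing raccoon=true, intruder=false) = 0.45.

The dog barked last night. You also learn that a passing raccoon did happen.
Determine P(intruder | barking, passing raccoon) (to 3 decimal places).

For the numerator, keep only intruder=true terms: 0.86*0.333 = 0.286380
Denominator P(barking | passing raccoon): 0.45*0.667 + 0.86*0.333 = 0.586530
P(intruder | barking, passing raccoon) = 0.286380/0.586530 ≈ 0.488

P(intruder | barking, passing raccoon) ≈ 0.488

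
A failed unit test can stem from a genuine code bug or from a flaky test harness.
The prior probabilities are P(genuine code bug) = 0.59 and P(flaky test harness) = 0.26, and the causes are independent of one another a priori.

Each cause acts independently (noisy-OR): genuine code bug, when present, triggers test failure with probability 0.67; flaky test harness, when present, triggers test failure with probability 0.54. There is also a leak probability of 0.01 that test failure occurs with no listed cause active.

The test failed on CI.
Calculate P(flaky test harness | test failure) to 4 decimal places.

P(flaky test harness | test failure) ≈ 0.3881

Under noisy-OR, P(test failure | causes) = 1 − (1−0.01)·∏(1−qᵢ) over the active causes.
P(test failure) = 0.01*0.41*0.74 + 0.5446*0.41*0.26 + 0.6733*0.59*0.74 + 0.849718*0.59*0.26 = 0.003034 + 0.058054 + 0.293963 + 0.130347 = 0.485398
Of this, 0.188401 comes from 0.058054 + 0.130347 (the flaky test harness=true cases).
Hence the posterior is 0.188401/0.485398 ≈ 0.3881.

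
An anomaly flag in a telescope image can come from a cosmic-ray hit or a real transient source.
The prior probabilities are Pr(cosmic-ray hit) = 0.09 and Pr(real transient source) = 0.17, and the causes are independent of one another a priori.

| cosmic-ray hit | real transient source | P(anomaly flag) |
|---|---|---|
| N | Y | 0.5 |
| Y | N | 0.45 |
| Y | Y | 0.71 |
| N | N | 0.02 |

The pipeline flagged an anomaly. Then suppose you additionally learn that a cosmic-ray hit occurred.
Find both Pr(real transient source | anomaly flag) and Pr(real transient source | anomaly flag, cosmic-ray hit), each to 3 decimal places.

P(anomaly flag) = 0.02×0.91×0.83 + 0.5×0.91×0.17 + 0.45×0.09×0.83 + 0.71×0.09×0.17 = 0.015106 + 0.077350 + 0.033615 + 0.010863 = 0.136934
Restricting to configurations with real transient source present: 0.077350 + 0.010863 = 0.088213.
So P(real transient source | anomaly flag) = 0.088213/0.136934 ≈ 0.644.

Now also conditioning on cosmic-ray hit=true:
P(anomaly flag | cosmic-ray hit) = 0.45·0.83 + 0.71·0.17 = 0.373500 + 0.120700 = 0.494200
Of this, 0.120700 comes from 0.71·0.17 (the real transient source=true cases).
P(real transient source | anomaly flag, cosmic-ray hit) = 0.120700 / 0.494200 ≈ 0.244

Pr(real transient source | anomaly flag) ≈ 0.644; Pr(real transient source | anomaly flag, cosmic-ray hit) ≈ 0.244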